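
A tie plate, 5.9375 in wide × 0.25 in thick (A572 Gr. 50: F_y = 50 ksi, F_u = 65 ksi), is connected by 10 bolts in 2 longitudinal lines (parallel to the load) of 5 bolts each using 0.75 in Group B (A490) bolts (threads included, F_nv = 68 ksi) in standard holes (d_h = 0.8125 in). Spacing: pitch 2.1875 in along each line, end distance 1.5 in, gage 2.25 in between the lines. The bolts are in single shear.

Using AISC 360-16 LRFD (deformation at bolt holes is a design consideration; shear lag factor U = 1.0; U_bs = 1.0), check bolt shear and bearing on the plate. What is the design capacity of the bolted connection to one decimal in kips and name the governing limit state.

192.9 kips (bearing governs)

Bolt shear: A_b = π(0.75)²/4 = 0.44179 in². φR_n = 0.75 × 68 × 0.44179 × 10 × 1 = 225.3 kips.
Bearing (0.25 in plate, F_u = 65 ksi): end bolts L_c = 1.5 − 0.8125/2 = 1.09375, R_n = min(1.2×1.09375×0.25×65, 2.4×0.75×0.25×65) = 21.328 kips/bolt; interior L_c = 2.1875 − 0.8125 = 1.375, R_n = 26.813 kips/bolt. φR_n = 0.75 × (2×21.328 + 8×26.813) = 192.9 kips.
Governing: min(225.3, 192.9) = 192.9 kips → bearing.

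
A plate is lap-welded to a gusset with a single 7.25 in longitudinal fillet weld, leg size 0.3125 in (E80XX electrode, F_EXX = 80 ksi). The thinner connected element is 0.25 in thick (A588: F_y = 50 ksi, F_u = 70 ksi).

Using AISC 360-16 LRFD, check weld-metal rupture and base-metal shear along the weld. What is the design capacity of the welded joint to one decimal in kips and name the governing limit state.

54.4 kips (base-metal shear governs)

Weld metal: throat = 0.707×0.3125 = 0.22094 in, L = 7.25 in. φR_n = 0.75 × 0.6 × 80 × 0.22094 × 7.25 = 57.7 kips.
Base metal shear (0.25 in plate): yield φR_n = 1.0×0.6×50×0.25×7.25 = 54.4 kips; rupture φR_n = 0.75×0.6×70×0.25×7.25 = 57.1 kips; take 54.4 kips (yield).
Governing: min(57.7, 54.4) = 54.4 kips → base-metal shear.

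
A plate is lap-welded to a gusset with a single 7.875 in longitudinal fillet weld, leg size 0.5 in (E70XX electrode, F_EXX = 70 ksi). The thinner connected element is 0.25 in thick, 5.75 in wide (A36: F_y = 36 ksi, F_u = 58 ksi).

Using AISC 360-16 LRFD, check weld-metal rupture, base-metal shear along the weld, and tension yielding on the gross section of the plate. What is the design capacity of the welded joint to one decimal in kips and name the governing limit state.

Weld metal: throat = 0.707×0.5 = 0.3535 in, L = 7.875 in. φR_n = 0.75 × 0.6 × 70 × 0.3535 × 7.875 = 87.7 kips.
Base metal shear (0.25 in plate): yield φR_n = 1.0×0.6×36×0.25×7.875 = 42.5 kips; rupture φR_n = 0.75×0.6×58×0.25×7.875 = 51.4 kips; take 42.5 kips (yield).
Tension yield (gross): A_g = 5.75×0.25 = 1.4375 in². φR_n = 0.90 × 36 × 1.4375 = 46.6 kips.
Governing: min(87.7, 42.5, 46.6) = 42.5 kips → base-metal shear.

42.5 kips (base-metal shear governs)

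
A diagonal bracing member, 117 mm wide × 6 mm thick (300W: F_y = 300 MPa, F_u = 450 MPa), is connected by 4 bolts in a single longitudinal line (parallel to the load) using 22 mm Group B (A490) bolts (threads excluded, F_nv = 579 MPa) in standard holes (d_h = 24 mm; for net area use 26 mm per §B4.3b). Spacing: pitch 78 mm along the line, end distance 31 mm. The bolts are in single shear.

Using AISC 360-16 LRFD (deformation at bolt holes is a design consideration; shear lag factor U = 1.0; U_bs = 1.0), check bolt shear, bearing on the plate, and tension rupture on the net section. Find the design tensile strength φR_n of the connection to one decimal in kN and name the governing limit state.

184.3 kN (net-section rupture governs)

Bolt shear: A_b = π(22)²/4 = 380.13 mm². φR_n = 0.75 × 579 × 380.13 × 4 × 1 = 660.3 kN.
Bearing (6 mm plate, F_u = 450 MPa): end bolts L_c = 31 − 24/2 = 19, R_n = min(1.2×19×6×450, 2.4×22×6×450) = 61.56 kN/bolt; interior L_c = 78 − 24 = 54, R_n = 142.56 kN/bolt. φR_n = 0.75 × (1×61.56 + 3×142.56) = 366.9 kN.
Tension rupture (net): A_n = (117 − 1×26)×6 = 546 mm² (U = 1.0, A_e = A_n). φR_n = 0.75 × 450 × 546 = 184.3 kN.
Governing: min(660.3, 366.9, 184.3) = 184.3 kN → net-section rupture.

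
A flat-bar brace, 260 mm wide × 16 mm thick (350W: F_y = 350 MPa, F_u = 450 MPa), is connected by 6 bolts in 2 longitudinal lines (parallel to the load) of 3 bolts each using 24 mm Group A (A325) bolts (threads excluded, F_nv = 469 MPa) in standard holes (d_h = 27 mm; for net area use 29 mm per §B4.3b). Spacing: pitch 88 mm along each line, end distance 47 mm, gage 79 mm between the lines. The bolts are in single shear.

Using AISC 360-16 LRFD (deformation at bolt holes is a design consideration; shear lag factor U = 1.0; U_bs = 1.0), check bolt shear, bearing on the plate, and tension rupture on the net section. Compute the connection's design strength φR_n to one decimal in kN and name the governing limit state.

954.8 kN (bolt shear governs)

Bolt shear: A_b = π(24)²/4 = 452.39 mm². φR_n = 0.75 × 469 × 452.39 × 6 × 1 = 954.8 kN.
Bearing (16 mm plate, F_u = 450 MPa): end bolts L_c = 47 − 27/2 = 33.5, R_n = min(1.2×33.5×16×450, 2.4×24×16×450) = 289.44 kN/bolt; interior L_c = 88 − 27 = 61, R_n = 414.72 kN/bolt. φR_n = 0.75 × (2×289.44 + 4×414.72) = 1678.3 kN.
Tension rupture (net): A_n = (260 − 2×29)×16 = 3232 mm² (U = 1.0, A_e = A_n). φR_n = 0.75 × 450 × 3232 = 1090.8 kN.
Governing: min(954.8, 1678.3, 1090.8) = 954.8 kN → bolt shear.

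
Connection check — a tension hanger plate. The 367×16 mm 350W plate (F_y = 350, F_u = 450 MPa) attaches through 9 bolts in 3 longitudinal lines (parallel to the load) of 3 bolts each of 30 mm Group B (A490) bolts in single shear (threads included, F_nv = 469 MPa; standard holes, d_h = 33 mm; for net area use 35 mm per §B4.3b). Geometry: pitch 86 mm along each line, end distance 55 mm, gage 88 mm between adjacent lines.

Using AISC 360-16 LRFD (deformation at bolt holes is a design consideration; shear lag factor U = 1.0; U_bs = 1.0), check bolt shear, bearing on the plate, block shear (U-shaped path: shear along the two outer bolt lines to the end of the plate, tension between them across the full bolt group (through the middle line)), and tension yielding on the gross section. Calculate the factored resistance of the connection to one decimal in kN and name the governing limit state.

Bolt shear: A_b = π(30)²/4 = 706.86 mm². φR_n = 0.75 × 469 × 706.86 × 9 × 1 = 2237.7 kN.
Bearing (16 mm plate, F_u = 450 MPa): end bolts L_c = 55 − 33/2 = 38.5, R_n = min(1.2×38.5×16×450, 2.4×30×16×450) = 332.64 kN/bolt; interior L_c = 86 − 33 = 53, R_n = 457.92 kN/bolt. φR_n = 0.75 × (3×332.64 + 6×457.92) = 2809.1 kN.
Block shear: shear path 2×[55+2×86] = 2×227 mm, A_gv = 7264, A_nv = 2×(227 − 2.5×35)×16 = 4464 mm²; tension across gage: (176 − 2×35)×16 = 1696 mm². R_n = min(0.6×450×4464, 0.6×350×7264) + 1.0×450×1696 = min(1205.3, 1525.4) + 763.2 = 1968.5 kN. φR_n = 0.75 × 1968.5 = 1476.4 kN.
Tension yield (gross): A_g = 367×16 = 5872 mm². φR_n = 0.90 × 350 × 5872 = 1849.7 kN.
Governing: min(2237.7, 2809.1, 1476.4, 1849.7) = 1476.4 kN → block shear.

1476.4 kN (block shear governs)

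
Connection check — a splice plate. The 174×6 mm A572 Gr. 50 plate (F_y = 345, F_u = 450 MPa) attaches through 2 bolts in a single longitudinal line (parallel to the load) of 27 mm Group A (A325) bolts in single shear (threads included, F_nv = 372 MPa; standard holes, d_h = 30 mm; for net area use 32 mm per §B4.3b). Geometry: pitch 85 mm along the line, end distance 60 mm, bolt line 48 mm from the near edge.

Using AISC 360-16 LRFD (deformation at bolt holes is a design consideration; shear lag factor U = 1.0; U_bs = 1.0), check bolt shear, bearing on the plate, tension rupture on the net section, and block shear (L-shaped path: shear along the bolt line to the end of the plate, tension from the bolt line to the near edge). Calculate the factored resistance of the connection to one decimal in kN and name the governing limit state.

182.7 kN (block shear governs)

Bolt shear: A_b = π(27)²/4 = 572.56 mm². φR_n = 0.75 × 372 × 572.56 × 2 × 1 = 319.5 kN.
Bearing (6 mm plate, F_u = 450 MPa): end bolts L_c = 60 − 30/2 = 45, R_n = min(1.2×45×6×450, 2.4×27×6×450) = 145.8 kN/bolt; interior L_c = 85 − 30 = 55, R_n = 174.96 kN/bolt. φR_n = 0.75 × (1×145.8 + 1×174.96) = 240.6 kN.
Tension rupture (net): A_n = (174 − 1×32)×6 = 852 mm² (U = 1.0, A_e = A_n). φR_n = 0.75 × 450 × 852 = 287.6 kN.
Block shear: shear path 1×[60+1×85] = 1×145 mm, A_gv = 870, A_nv = 1×(145 − 1.5×32)×6 = 582 mm²; tension to near edge: (48 − 0.5×32)×6 = 192 mm². R_n = min(0.6×450×582, 0.6×345×870) + 1.0×450×192 = min(157.14, 180.09) + 86.4 = 243.54 kN. φR_n = 0.75 × 243.54 = 182.7 kN.
Governing: min(319.5, 240.6, 287.6, 182.7) = 182.7 kN → block shear.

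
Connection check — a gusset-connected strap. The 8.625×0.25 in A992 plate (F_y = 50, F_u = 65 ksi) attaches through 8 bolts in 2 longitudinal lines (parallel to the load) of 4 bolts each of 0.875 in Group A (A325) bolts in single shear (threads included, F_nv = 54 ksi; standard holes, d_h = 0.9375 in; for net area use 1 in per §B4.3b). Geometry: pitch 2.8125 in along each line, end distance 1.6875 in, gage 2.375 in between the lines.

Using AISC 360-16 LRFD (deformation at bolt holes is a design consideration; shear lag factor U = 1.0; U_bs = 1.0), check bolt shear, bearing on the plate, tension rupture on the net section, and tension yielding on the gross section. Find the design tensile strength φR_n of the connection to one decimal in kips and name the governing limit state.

80.7 kips (net-section rupture governs)

Bolt shear: A_b = π(0.875)²/4 = 0.60132 in². φR_n = 0.75 × 54 × 0.60132 × 8 × 1 = 194.8 kips.
Bearing (0.25 in plate, F_u = 65 ksi): end bolts L_c = 1.6875 − 0.9375/2 = 1.21875, R_n = min(1.2×1.21875×0.25×65, 2.4×0.875×0.25×65) = 23.766 kips/bolt; interior L_c = 2.8125 − 0.9375 = 1.875, R_n = 34.125 kips/bolt. φR_n = 0.75 × (2×23.766 + 6×34.125) = 189.2 kips.
Tension rupture (net): A_n = (8.625 − 2×1)×0.25 = 1.6563 in² (U = 1.0, A_e = A_n). φR_n = 0.75 × 65 × 1.6563 = 80.7 kips.
Tension yield (gross): A_g = 8.625×0.25 = 2.1563 in². φR_n = 0.90 × 50 × 2.1563 = 97.0 kips.
Governing: min(194.8, 189.2, 80.7, 97.0) = 80.7 kips → net-section rupture.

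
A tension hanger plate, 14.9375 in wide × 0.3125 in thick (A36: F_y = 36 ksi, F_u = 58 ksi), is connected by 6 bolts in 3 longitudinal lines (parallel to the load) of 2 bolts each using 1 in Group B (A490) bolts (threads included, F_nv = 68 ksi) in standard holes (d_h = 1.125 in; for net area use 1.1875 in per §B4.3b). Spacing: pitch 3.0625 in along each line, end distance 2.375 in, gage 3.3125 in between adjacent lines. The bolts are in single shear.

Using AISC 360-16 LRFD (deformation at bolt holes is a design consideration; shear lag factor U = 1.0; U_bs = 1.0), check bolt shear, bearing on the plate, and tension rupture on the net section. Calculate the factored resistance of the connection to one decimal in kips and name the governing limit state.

154.6 kips (net-section rupture governs)

Bolt shear: A_b = π(1)²/4 = 0.7854 in². φR_n = 0.75 × 68 × 0.7854 × 6 × 1 = 240.3 kips.
Bearing (0.3125 in plate, F_u = 58 ksi): end bolts L_c = 2.375 − 1.125/2 = 1.8125, R_n = min(1.2×1.8125×0.3125×58, 2.4×1×0.3125×58) = 39.422 kips/bolt; interior L_c = 3.0625 − 1.125 = 1.9375, R_n = 42.141 kips/bolt. φR_n = 0.75 × (3×39.422 + 3×42.141) = 183.5 kips.
Tension rupture (net): A_n = (14.9375 − 3×1.1875)×0.3125 = 3.5547 in² (U = 1.0, A_e = A_n). φR_n = 0.75 × 58 × 3.5547 = 154.6 kips.
Governing: min(240.3, 183.5, 154.6) = 154.6 kips → net-section rupture.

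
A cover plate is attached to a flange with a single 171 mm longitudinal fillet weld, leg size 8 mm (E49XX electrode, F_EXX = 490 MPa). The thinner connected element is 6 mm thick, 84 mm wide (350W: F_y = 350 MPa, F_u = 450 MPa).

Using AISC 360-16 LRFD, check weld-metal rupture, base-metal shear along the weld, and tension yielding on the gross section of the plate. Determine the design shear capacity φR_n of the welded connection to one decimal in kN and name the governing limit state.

158.8 kN (gross-section yield governs)

Weld metal: throat = 0.707×8 = 5.656 mm, L = 171 mm. φR_n = 0.75 × 0.6 × 490 × 5.656 × 171 = 213.3 kN.
Base metal shear (6 mm plate): yield φR_n = 1.0×0.6×350×6×171 = 215.5 kN; rupture φR_n = 0.75×0.6×450×6×171 = 207.8 kN; take 207.8 kN (rupture).
Tension yield (gross): A_g = 84×6 = 504 mm². φR_n = 0.90 × 350 × 504 = 158.8 kN.
Governing: min(213.3, 207.8, 158.8) = 158.8 kN → gross-section yield.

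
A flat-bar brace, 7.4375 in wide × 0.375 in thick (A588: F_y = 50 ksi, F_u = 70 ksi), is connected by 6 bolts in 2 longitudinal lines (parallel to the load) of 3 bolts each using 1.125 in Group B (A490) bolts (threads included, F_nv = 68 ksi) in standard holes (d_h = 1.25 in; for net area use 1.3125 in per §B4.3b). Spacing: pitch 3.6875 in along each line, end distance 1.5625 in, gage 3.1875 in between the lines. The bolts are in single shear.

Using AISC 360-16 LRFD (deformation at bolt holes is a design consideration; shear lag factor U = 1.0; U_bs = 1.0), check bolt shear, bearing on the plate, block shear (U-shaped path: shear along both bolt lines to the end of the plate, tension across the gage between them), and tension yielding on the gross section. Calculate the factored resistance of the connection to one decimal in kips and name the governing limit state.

Bolt shear: A_b = π(1.125)²/4 = 0.99402 in². φR_n = 0.75 × 68 × 0.99402 × 6 × 1 = 304.2 kips.
Bearing (0.375 in plate, F_u = 70 ksi): end bolts L_c = 1.5625 − 1.25/2 = 0.9375, R_n = min(1.2×0.9375×0.375×70, 2.4×1.125×0.375×70) = 29.531 kips/bolt; interior L_c = 3.6875 − 1.25 = 2.4375, R_n = 70.875 kips/bolt. φR_n = 0.75 × (2×29.531 + 4×70.875) = 256.9 kips.
Block shear: shear path 2×[1.5625+2×3.6875] = 2×8.9375 in, A_gv = 6.7031, A_nv = 2×(8.9375 − 2.5×1.3125)×0.375 = 4.2422 in²; tension across gage: (3.1875 − 1×1.3125)×0.375 = 0.70313 in². R_n = min(0.6×70×4.2422, 0.6×50×6.7031) + 1.0×70×0.70313 = min(178.17, 201.09) + 49.219 = 227.39 kips. φR_n = 0.75 × 227.39 = 170.5 kips.
Tension yield (gross): A_g = 7.4375×0.375 = 2.7891 in². φR_n = 0.90 × 50 × 2.7891 = 125.5 kips.
Governing: min(304.2, 256.9, 170.5, 125.5) = 125.5 kips → gross-section yield.

125.5 kips (gross-section yield governs)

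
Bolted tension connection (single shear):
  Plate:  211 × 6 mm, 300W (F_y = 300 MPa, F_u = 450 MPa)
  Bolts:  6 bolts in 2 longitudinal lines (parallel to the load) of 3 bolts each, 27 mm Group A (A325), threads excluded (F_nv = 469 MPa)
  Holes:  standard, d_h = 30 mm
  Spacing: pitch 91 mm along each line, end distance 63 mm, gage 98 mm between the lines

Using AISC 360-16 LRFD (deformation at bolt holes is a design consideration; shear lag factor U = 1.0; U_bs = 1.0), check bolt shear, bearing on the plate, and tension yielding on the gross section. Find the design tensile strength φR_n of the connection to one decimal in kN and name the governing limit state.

Bolt shear: A_b = π(27)²/4 = 572.56 mm². φR_n = 0.75 × 469 × 572.56 × 6 × 1 = 1208.4 kN.
Bearing (6 mm plate, F_u = 450 MPa): end bolts L_c = 63 − 30/2 = 48, R_n = min(1.2×48×6×450, 2.4×27×6×450) = 155.52 kN/bolt; interior L_c = 91 − 30 = 61, R_n = 174.96 kN/bolt. φR_n = 0.75 × (2×155.52 + 4×174.96) = 758.2 kN.
Tension yield (gross): A_g = 211×6 = 1266 mm². φR_n = 0.90 × 300 × 1266 = 341.8 kN.
Governing: min(1208.4, 758.2, 341.8) = 341.8 kN → gross-section yield.

341.8 kN (gross-section yield governs)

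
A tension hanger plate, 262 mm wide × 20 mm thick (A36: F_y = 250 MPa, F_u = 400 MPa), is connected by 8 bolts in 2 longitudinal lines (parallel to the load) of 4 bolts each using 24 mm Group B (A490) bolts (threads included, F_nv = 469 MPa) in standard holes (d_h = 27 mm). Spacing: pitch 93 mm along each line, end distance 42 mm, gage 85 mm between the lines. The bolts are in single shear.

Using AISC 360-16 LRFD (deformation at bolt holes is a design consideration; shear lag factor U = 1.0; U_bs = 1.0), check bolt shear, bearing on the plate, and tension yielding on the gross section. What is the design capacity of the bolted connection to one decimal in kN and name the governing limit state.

Bolt shear: A_b = π(24)²/4 = 452.39 mm². φR_n = 0.75 × 469 × 452.39 × 8 × 1 = 1273.0 kN.
Bearing (20 mm plate, F_u = 400 MPa): end bolts L_c = 42 − 27/2 = 28.5, R_n = min(1.2×28.5×20×400, 2.4×24×20×400) = 273.6 kN/bolt; interior L_c = 93 − 27 = 66, R_n = 460.8 kN/bolt. φR_n = 0.75 × (2×273.6 + 6×460.8) = 2484.0 kN.
Tension yield (gross): A_g = 262×20 = 5240 mm². φR_n = 0.90 × 250 × 5240 = 1179.0 kN.
Governing: min(1273.0, 2484.0, 1179.0) = 1179.0 kN → gross-section yield.

1179.0 kN (gross-section yield governs)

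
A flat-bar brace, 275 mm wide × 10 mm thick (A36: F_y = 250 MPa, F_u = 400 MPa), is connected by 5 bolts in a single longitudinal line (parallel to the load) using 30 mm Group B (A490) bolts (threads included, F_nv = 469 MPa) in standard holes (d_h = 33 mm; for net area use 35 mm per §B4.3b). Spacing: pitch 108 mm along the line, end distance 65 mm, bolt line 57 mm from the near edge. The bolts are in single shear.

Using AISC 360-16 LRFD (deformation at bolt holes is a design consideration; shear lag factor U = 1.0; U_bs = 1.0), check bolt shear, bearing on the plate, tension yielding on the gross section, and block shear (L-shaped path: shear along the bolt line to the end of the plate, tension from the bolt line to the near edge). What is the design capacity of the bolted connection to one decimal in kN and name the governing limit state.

618.8 kN (gross-section yield governs)

Bolt shear: A_b = π(30)²/4 = 706.86 mm². φR_n = 0.75 × 469 × 706.86 × 5 × 1 = 1243.2 kN.
Bearing (10 mm plate, F_u = 400 MPa): end bolts L_c = 65 − 33/2 = 48.5, R_n = min(1.2×48.5×10×400, 2.4×30×10×400) = 232.8 kN/bolt; interior L_c = 108 − 33 = 75, R_n = 288 kN/bolt. φR_n = 0.75 × (1×232.8 + 4×288) = 1038.6 kN.
Tension yield (gross): A_g = 275×10 = 2750 mm². φR_n = 0.90 × 250 × 2750 = 618.8 kN.
Block shear: shear path 1×[65+4×108] = 1×497 mm, A_gv = 4970, A_nv = 1×(497 − 4.5×35)×10 = 3395 mm²; tension to near edge: (57 − 0.5×35)×10 = 395 mm². R_n = min(0.6×400×3395, 0.6×250×4970) + 1.0×400×395 = min(814.8, 745.5) + 158 = 903.5 kN. φR_n = 0.75 × 903.5 = 677.6 kN.
Governing: min(1243.2, 1038.6, 618.8, 677.6) = 618.8 kN → gross-section yield.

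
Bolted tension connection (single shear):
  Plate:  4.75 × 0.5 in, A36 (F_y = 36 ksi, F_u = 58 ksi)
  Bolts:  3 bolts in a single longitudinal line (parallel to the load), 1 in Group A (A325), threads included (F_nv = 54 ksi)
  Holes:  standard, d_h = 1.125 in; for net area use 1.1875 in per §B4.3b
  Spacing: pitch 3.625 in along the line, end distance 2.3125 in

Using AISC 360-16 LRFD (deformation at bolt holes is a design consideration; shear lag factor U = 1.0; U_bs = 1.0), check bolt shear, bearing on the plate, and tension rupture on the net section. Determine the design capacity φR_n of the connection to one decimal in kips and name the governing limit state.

Bolt shear: A_b = π(1)²/4 = 0.7854 in². φR_n = 0.75 × 54 × 0.7854 × 3 × 1 = 95.4 kips.
Bearing (0.5 in plate, F_u = 58 ksi): end bolts L_c = 2.3125 − 1.125/2 = 1.75, R_n = min(1.2×1.75×0.5×58, 2.4×1×0.5×58) = 60.9 kips/bolt; interior L_c = 3.625 − 1.125 = 2.5, R_n = 69.6 kips/bolt. φR_n = 0.75 × (1×60.9 + 2×69.6) = 150.1 kips.
Tension rupture (net): A_n = (4.75 − 1×1.1875)×0.5 = 1.7813 in² (U = 1.0, A_e = A_n). φR_n = 0.75 × 58 × 1.7813 = 77.5 kips.
Governing: min(95.4, 150.1, 77.5) = 77.5 kips → net-section rupture.

77.5 kips (net-section rupture governs)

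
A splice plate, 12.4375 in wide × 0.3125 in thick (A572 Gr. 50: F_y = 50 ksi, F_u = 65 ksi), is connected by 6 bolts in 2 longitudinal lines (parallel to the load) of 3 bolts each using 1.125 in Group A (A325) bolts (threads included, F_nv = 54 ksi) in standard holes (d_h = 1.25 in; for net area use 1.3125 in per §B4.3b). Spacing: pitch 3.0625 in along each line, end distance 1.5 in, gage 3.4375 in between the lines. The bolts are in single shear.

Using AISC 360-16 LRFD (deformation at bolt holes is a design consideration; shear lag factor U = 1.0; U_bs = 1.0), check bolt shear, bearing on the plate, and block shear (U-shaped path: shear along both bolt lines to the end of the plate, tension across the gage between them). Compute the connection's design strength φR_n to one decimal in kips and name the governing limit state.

111.8 kips (block shear governs)

Bolt shear: A_b = π(1.125)²/4 = 0.99402 in². φR_n = 0.75 × 54 × 0.99402 × 6 × 1 = 241.5 kips.
Bearing (0.3125 in plate, F_u = 65 ksi): end bolts L_c = 1.5 − 1.25/2 = 0.875, R_n = min(1.2×0.875×0.3125×65, 2.4×1.125×0.3125×65) = 21.328 kips/bolt; interior L_c = 3.0625 − 1.25 = 1.8125, R_n = 44.18 kips/bolt. φR_n = 0.75 × (2×21.328 + 4×44.18) = 164.5 kips.
Block shear: shear path 2×[1.5+2×3.0625] = 2×7.625 in, A_gv = 4.7656, A_nv = 2×(7.625 − 2.5×1.3125)×0.3125 = 2.7148 in²; tension across gage: (3.4375 − 1×1.3125)×0.3125 = 0.66406 in². R_n = min(0.6×65×2.7148, 0.6×50×4.7656) + 1.0×65×0.66406 = min(105.88, 142.97) + 43.164 = 149.04 kips. φR_n = 0.75 × 149.04 = 111.8 kips.
Governing: min(241.5, 164.5, 111.8) = 111.8 kips → block shear.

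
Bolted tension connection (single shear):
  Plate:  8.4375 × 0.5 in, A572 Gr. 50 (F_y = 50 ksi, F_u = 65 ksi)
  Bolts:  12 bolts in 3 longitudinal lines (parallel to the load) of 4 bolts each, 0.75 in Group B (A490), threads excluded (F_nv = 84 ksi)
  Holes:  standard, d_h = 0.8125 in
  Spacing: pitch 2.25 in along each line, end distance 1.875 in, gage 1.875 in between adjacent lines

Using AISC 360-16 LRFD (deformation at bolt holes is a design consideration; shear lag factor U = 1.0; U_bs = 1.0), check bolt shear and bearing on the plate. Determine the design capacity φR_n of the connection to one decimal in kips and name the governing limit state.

Bolt shear: A_b = π(0.75)²/4 = 0.44179 in². φR_n = 0.75 × 84 × 0.44179 × 12 × 1 = 334.0 kips.
Bearing (0.5 in plate, F_u = 65 ksi): end bolts L_c = 1.875 − 0.8125/2 = 1.46875, R_n = min(1.2×1.46875×0.5×65, 2.4×0.75×0.5×65) = 57.281 kips/bolt; interior L_c = 2.25 − 0.8125 = 1.4375, R_n = 56.063 kips/bolt. φR_n = 0.75 × (3×57.281 + 9×56.063) = 507.3 kips.
Governing: min(334.0, 507.3) = 334.0 kips → bolt shear.

334.0 kips (bolt shear governs)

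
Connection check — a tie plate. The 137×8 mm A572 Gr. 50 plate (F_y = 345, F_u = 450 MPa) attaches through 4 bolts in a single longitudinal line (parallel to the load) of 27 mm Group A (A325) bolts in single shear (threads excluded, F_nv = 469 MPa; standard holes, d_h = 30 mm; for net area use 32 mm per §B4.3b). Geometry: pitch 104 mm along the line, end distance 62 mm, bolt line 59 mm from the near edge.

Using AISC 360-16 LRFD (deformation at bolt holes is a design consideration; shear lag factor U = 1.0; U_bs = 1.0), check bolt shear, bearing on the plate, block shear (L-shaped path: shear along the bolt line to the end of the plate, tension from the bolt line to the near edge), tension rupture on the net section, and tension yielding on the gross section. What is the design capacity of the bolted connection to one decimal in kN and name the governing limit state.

283.5 kN (net-section rupture governs)

Bolt shear: A_b = π(27)²/4 = 572.56 mm². φR_n = 0.75 × 469 × 572.56 × 4 × 1 = 805.6 kN.
Bearing (8 mm plate, F_u = 450 MPa): end bolts L_c = 62 − 30/2 = 47, R_n = min(1.2×47×8×450, 2.4×27×8×450) = 203.04 kN/bolt; interior L_c = 104 − 30 = 74, R_n = 233.28 kN/bolt. φR_n = 0.75 × (1×203.04 + 3×233.28) = 677.2 kN.
Block shear: shear path 1×[62+3×104] = 1×374 mm, A_gv = 2992, A_nv = 1×(374 − 3.5×32)×8 = 2096 mm²; tension to near edge: (59 − 0.5×32)×8 = 344 mm². R_n = min(0.6×450×2096, 0.6×345×2992) + 1.0×450×344 = min(565.92, 619.34) + 154.8 = 720.72 kN. φR_n = 0.75 × 720.72 = 540.5 kN.
Tension rupture (net): A_n = (137 − 1×32)×8 = 840 mm² (U = 1.0, A_e = A_n). φR_n = 0.75 × 450 × 840 = 283.5 kN.
Tension yield (gross): A_g = 137×8 = 1096 mm². φR_n = 0.90 × 345 × 1096 = 340.3 kN.
Governing: min(805.6, 677.2, 540.5, 283.5, 340.3) = 283.5 kN → net-section rupture.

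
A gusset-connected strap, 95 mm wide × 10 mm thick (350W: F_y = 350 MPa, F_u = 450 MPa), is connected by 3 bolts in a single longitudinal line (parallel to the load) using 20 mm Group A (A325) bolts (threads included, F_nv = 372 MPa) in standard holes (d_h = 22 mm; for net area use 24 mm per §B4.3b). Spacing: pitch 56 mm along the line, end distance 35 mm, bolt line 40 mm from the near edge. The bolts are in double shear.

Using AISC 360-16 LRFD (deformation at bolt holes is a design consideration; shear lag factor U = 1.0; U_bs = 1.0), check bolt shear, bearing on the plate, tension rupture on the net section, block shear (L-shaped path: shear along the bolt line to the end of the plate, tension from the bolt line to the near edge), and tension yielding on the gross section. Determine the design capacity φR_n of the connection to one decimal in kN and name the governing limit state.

239.6 kN (net-section rupture governs)

Bolt shear: A_b = π(20)²/4 = 314.16 mm². φR_n = 0.75 × 372 × 314.16 × 3 × 2 = 525.9 kN.
Bearing (10 mm plate, F_u = 450 MPa): end bolts L_c = 35 − 22/2 = 24, R_n = min(1.2×24×10×450, 2.4×20×10×450) = 129.6 kN/bolt; interior L_c = 56 − 22 = 34, R_n = 183.6 kN/bolt. φR_n = 0.75 × (1×129.6 + 2×183.6) = 372.6 kN.
Tension rupture (net): A_n = (95 − 1×24)×10 = 710 mm² (U = 1.0, A_e = A_n). φR_n = 0.75 × 450 × 710 = 239.6 kN.
Block shear: shear path 1×[35+2×56] = 1×147 mm, A_gv = 1470, A_nv = 1×(147 − 2.5×24)×10 = 870 mm²; tension to near edge: (40 − 0.5×24)×10 = 280 mm². R_n = min(0.6×450×870, 0.6×350×1470) + 1.0×450×280 = min(234.9, 308.7) + 126 = 360.9 kN. φR_n = 0.75 × 360.9 = 270.7 kN.
Tension yield (gross): A_g = 95×10 = 950 mm². φR_n = 0.90 × 350 × 950 = 299.3 kN.
Governing: min(525.9, 372.6, 239.6, 270.7, 299.3) = 239.6 kN → net-section rupture.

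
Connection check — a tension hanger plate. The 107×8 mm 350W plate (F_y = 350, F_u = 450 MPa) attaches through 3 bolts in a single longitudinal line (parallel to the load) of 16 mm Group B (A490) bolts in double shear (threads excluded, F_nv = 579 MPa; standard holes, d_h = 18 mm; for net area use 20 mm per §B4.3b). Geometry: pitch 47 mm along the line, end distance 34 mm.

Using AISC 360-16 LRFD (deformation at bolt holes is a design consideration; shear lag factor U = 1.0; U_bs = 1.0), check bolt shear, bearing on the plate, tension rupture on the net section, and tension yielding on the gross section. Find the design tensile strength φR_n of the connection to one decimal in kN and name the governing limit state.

234.9 kN (net-section rupture governs)

Bolt shear: A_b = π(16)²/4 = 201.06 mm². φR_n = 0.75 × 579 × 201.06 × 3 × 2 = 523.9 kN.
Bearing (8 mm plate, F_u = 450 MPa): end bolts L_c = 34 − 18/2 = 25, R_n = min(1.2×25×8×450, 2.4×16×8×450) = 108 kN/bolt; interior L_c = 47 − 18 = 29, R_n = 125.28 kN/bolt. φR_n = 0.75 × (1×108 + 2×125.28) = 268.9 kN.
Tension rupture (net): A_n = (107 − 1×20)×8 = 696 mm² (U = 1.0, A_e = A_n). φR_n = 0.75 × 450 × 696 = 234.9 kN.
Tension yield (gross): A_g = 107×8 = 856 mm². φR_n = 0.90 × 350 × 856 = 269.6 kN.
Governing: min(523.9, 268.9, 234.9, 269.6) = 234.9 kN → net-section rupture.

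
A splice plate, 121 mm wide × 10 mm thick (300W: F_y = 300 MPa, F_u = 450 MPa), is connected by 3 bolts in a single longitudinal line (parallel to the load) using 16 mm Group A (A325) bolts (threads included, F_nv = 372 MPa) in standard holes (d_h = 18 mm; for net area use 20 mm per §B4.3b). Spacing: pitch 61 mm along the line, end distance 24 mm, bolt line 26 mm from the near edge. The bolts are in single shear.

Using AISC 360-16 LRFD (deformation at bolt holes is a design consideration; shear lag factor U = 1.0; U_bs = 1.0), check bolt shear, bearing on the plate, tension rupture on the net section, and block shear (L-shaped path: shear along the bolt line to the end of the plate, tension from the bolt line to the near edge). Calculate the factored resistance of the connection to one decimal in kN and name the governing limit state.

168.3 kN (bolt shear governs)

Bolt shear: A_b = π(16)²/4 = 201.06 mm². φR_n = 0.75 × 372 × 201.06 × 3 × 1 = 168.3 kN.
Bearing (10 mm plate, F_u = 450 MPa): end bolts L_c = 24 − 18/2 = 15, R_n = min(1.2×15×10×450, 2.4×16×10×450) = 81 kN/bolt; interior L_c = 61 − 18 = 43, R_n = 172.8 kN/bolt. φR_n = 0.75 × (1×81 + 2×172.8) = 320.0 kN.
Tension rupture (net): A_n = (121 − 1×20)×10 = 1010 mm² (U = 1.0, A_e = A_n). φR_n = 0.75 × 450 × 1010 = 340.9 kN.
Block shear: shear path 1×[24+2×61] = 1×146 mm, A_gv = 1460, A_nv = 1×(146 − 2.5×20)×10 = 960 mm²; tension to near edge: (26 − 0.5×20)×10 = 160 mm². R_n = min(0.6×450×960, 0.6×300×1460) + 1.0×450×160 = min(259.2, 262.8) + 72 = 331.2 kN. φR_n = 0.75 × 331.2 = 248.4 kN.
Governing: min(168.3, 320.0, 340.9, 248.4) = 168.3 kN → bolt shear.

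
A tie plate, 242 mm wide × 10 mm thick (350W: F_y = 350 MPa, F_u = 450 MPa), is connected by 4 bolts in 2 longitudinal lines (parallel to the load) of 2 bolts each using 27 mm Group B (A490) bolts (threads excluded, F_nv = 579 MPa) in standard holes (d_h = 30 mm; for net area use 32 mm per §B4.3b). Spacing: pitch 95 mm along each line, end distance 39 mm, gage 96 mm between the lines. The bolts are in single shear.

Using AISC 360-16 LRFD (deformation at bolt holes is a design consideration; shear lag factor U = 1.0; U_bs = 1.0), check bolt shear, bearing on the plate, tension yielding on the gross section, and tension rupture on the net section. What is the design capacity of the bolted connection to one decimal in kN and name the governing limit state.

Bolt shear: A_b = π(27)²/4 = 572.56 mm². φR_n = 0.75 × 579 × 572.56 × 4 × 1 = 994.5 kN.
Bearing (10 mm plate, F_u = 450 MPa): end bolts L_c = 39 − 30/2 = 24, R_n = min(1.2×24×10×450, 2.4×27×10×450) = 129.6 kN/bolt; interior L_c = 95 − 30 = 65, R_n = 291.6 kN/bolt. φR_n = 0.75 × (2×129.6 + 2×291.6) = 631.8 kN.
Tension yield (gross): A_g = 242×10 = 2420 mm². φR_n = 0.90 × 350 × 2420 = 762.3 kN.
Tension rupture (net): A_n = (242 − 2×32)×10 = 1780 mm² (U = 1.0, A_e = A_n). φR_n = 0.75 × 450 × 1780 = 600.8 kN.
Governing: min(994.5, 631.8, 762.3, 600.8) = 600.8 kN → net-section rupture.

600.8 kN (net-section rupture governs)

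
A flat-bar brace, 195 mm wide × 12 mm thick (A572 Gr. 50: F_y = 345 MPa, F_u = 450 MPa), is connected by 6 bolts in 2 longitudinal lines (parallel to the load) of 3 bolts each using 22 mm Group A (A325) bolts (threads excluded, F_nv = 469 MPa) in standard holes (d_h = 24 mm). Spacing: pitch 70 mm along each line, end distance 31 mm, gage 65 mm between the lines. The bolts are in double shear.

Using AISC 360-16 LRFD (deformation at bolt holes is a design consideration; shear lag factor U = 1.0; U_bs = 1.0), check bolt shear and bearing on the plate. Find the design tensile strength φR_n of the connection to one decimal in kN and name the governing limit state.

1040.0 kN (bearing governs)

Bolt shear: A_b = π(22)²/4 = 380.13 mm². φR_n = 0.75 × 469 × 380.13 × 6 × 2 = 1604.5 kN.
Bearing (12 mm plate, F_u = 450 MPa): end bolts L_c = 31 − 24/2 = 19, R_n = min(1.2×19×12×450, 2.4×22×12×450) = 123.12 kN/bolt; interior L_c = 70 − 24 = 46, R_n = 285.12 kN/bolt. φR_n = 0.75 × (2×123.12 + 4×285.12) = 1040.0 kN.
Governing: min(1604.5, 1040.0) = 1040.0 kN → bearing.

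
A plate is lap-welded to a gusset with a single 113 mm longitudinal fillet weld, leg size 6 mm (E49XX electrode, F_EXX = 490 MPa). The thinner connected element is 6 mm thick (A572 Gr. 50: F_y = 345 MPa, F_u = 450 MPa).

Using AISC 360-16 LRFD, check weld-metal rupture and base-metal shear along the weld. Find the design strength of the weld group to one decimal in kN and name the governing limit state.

Weld metal: throat = 0.707×6 = 4.242 mm, L = 113 mm. φR_n = 0.75 × 0.6 × 490 × 4.242 × 113 = 105.7 kN.
Base metal shear (6 mm plate): yield φR_n = 1.0×0.6×345×6×113 = 140.3 kN; rupture φR_n = 0.75×0.6×450×6×113 = 137.3 kN; take 137.3 kN (rupture).
Governing: min(105.7, 137.3) = 105.7 kN → weld metal.

105.7 kN (weld metal governs)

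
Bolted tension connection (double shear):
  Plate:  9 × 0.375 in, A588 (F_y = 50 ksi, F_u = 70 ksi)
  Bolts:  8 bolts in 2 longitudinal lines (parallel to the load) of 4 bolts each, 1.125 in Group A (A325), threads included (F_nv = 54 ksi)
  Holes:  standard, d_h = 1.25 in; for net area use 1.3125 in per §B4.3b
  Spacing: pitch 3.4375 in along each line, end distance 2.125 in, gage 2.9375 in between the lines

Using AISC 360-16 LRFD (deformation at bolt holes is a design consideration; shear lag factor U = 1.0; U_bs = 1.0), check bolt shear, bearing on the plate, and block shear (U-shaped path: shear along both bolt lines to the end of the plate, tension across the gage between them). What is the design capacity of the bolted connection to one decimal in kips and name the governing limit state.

217.3 kips (block shear governs)

Bolt shear: A_b = π(1.125)²/4 = 0.99402 in². φR_n = 0.75 × 54 × 0.99402 × 8 × 2 = 644.1 kips.
Bearing (0.375 in plate, F_u = 70 ksi): end bolts L_c = 2.125 − 1.25/2 = 1.5, R_n = min(1.2×1.5×0.375×70, 2.4×1.125×0.375×70) = 47.25 kips/bolt; interior L_c = 3.4375 − 1.25 = 2.1875, R_n = 68.906 kips/bolt. φR_n = 0.75 × (2×47.25 + 6×68.906) = 381.0 kips.
Block shear: shear path 2×[2.125+3×3.4375] = 2×12.4375 in, A_gv = 9.3281, A_nv = 2×(12.4375 − 3.5×1.3125)×0.375 = 5.8828 in²; tension across gage: (2.9375 − 1×1.3125)×0.375 = 0.60938 in². R_n = min(0.6×70×5.8828, 0.6×50×9.3281) + 1.0×70×0.60938 = min(247.08, 279.84) + 42.657 = 289.74 kips. φR_n = 0.75 × 289.74 = 217.3 kips.
Governing: min(644.1, 381.0, 217.3) = 217.3 kips → block shear.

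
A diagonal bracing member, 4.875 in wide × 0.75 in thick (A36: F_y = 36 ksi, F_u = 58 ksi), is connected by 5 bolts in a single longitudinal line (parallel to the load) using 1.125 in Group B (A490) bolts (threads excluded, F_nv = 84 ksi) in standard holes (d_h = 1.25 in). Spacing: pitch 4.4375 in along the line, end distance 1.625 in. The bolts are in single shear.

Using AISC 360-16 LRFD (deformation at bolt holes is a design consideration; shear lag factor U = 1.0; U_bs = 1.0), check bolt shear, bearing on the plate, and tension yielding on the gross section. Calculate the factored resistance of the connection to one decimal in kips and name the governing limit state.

Bolt shear: A_b = π(1.125)²/4 = 0.99402 in². φR_n = 0.75 × 84 × 0.99402 × 5 × 1 = 313.1 kips.
Bearing (0.75 in plate, F_u = 58 ksi): end bolts L_c = 1.625 − 1.25/2 = 1, R_n = min(1.2×1×0.75×58, 2.4×1.125×0.75×58) = 52.2 kips/bolt; interior L_c = 4.4375 − 1.25 = 3.1875, R_n = 117.45 kips/bolt. φR_n = 0.75 × (1×52.2 + 4×117.45) = 391.5 kips.
Tension yield (gross): A_g = 4.875×0.75 = 3.6563 in². φR_n = 0.90 × 36 × 3.6563 = 118.5 kips.
Governing: min(313.1, 391.5, 118.5) = 118.5 kips → gross-section yield.

118.5 kips (gross-section yield governs)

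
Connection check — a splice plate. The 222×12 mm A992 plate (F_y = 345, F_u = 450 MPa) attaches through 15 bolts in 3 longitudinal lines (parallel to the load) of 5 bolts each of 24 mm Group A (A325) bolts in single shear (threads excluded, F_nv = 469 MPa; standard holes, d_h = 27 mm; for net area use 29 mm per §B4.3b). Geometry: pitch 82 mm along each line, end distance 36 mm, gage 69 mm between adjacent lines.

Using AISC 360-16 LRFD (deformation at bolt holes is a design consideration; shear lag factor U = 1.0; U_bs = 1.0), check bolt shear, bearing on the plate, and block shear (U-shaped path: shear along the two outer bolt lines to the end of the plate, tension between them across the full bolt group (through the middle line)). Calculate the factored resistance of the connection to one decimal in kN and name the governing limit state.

Bolt shear: A_b = π(24)²/4 = 452.39 mm². φR_n = 0.75 × 469 × 452.39 × 15 × 1 = 2386.9 kN.
Bearing (12 mm plate, F_u = 450 MPa): end bolts L_c = 36 − 27/2 = 22.5, R_n = min(1.2×22.5×12×450, 2.4×24×12×450) = 145.8 kN/bolt; interior L_c = 82 − 27 = 55, R_n = 311.04 kN/bolt. φR_n = 0.75 × (3×145.8 + 12×311.04) = 3127.4 kN.
Block shear: shear path 2×[36+4×82] = 2×364 mm, A_gv = 8736, A_nv = 2×(364 − 4.5×29)×12 = 5604 mm²; tension across gage: (138 − 2×29)×12 = 960 mm². R_n = min(0.6×450×5604, 0.6×345×8736) + 1.0×450×960 = min(1513.1, 1808.4) + 432 = 1945.1 kN. φR_n = 0.75 × 1945.1 = 1458.8 kN.
Governing: min(2386.9, 3127.4, 1458.8) = 1458.8 kN → block shear.

1458.8 kN (block shear governs)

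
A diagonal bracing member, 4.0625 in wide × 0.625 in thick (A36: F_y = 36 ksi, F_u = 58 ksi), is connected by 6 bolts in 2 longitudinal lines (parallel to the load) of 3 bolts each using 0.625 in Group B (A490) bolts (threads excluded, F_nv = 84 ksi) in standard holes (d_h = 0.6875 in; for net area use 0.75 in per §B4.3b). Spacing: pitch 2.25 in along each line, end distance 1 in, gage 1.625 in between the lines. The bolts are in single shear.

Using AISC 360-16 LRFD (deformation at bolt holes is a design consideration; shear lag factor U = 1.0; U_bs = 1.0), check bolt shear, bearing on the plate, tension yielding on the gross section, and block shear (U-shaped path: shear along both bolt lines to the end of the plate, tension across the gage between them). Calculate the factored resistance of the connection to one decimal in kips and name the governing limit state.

Bolt shear: A_b = π(0.625)²/4 = 0.3068 in². φR_n = 0.75 × 84 × 0.3068 × 6 × 1 = 116.0 kips.
Bearing (0.625 in plate, F_u = 58 ksi): end bolts L_c = 1 − 0.6875/2 = 0.65625, R_n = min(1.2×0.65625×0.625×58, 2.4×0.625×0.625×58) = 28.547 kips/bolt; interior L_c = 2.25 − 0.6875 = 1.5625, R_n = 54.375 kips/bolt. φR_n = 0.75 × (2×28.547 + 4×54.375) = 205.9 kips.
Tension yield (gross): A_g = 4.0625×0.625 = 2.5391 in². φR_n = 0.90 × 36 × 2.5391 = 82.3 kips.
Block shear: shear path 2×[1+2×2.25] = 2×5.5 in, A_gv = 6.875, A_nv = 2×(5.5 − 2.5×0.75)×0.625 = 4.5313 in²; tension across gage: (1.625 − 1×0.75)×0.625 = 0.54688 in². R_n = min(0.6×58×4.5313, 0.6×36×6.875) + 1.0×58×0.54688 = min(157.69, 148.5) + 31.719 = 180.22 kips. φR_n = 0.75 × 180.22 = 135.2 kips.
Governing: min(116.0, 205.9, 82.3, 135.2) = 82.3 kips → gross-section yield.

82.3 kips (gross-section yield governs)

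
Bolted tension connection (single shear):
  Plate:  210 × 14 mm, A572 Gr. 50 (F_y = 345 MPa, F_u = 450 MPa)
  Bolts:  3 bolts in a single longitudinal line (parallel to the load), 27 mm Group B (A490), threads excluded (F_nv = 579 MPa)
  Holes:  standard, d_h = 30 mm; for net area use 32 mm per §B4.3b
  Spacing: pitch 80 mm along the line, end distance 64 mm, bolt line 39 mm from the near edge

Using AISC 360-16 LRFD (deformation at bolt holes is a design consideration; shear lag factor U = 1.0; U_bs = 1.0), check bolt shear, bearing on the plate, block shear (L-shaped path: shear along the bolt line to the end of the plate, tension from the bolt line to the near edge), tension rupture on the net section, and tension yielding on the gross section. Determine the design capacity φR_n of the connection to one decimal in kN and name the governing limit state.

516.9 kN (block shear governs)

Bolt shear: A_b = π(27)²/4 = 572.56 mm². φR_n = 0.75 × 579 × 572.56 × 3 × 1 = 745.9 kN.
Bearing (14 mm plate, F_u = 450 MPa): end bolts L_c = 64 − 30/2 = 49, R_n = min(1.2×49×14×450, 2.4×27×14×450) = 370.44 kN/bolt; interior L_c = 80 − 30 = 50, R_n = 378 kN/bolt. φR_n = 0.75 × (1×370.44 + 2×378) = 844.8 kN.
Block shear: shear path 1×[64+2×80] = 1×224 mm, A_gv = 3136, A_nv = 1×(224 − 2.5×32)×14 = 2016 mm²; tension to near edge: (39 − 0.5×32)×14 = 322 mm². R_n = min(0.6×450×2016, 0.6×345×3136) + 1.0×450×322 = min(544.32, 649.15) + 144.9 = 689.22 kN. φR_n = 0.75 × 689.22 = 516.9 kN.
Tension rupture (net): A_n = (210 − 1×32)×14 = 2492 mm² (U = 1.0, A_e = A_n). φR_n = 0.75 × 450 × 2492 = 841.1 kN.
Tension yield (gross): A_g = 210×14 = 2940 mm². φR_n = 0.90 × 345 × 2940 = 912.9 kN.
Governing: min(745.9, 844.8, 516.9, 841.1, 912.9) = 516.9 kN → block shear.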